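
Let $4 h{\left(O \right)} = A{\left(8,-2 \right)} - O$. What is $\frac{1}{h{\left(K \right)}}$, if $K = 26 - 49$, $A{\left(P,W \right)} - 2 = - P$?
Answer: $\frac{4}{17} \approx 0.23529$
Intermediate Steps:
$A{\left(P,W \right)} = 2 - P$
$K = -23$
$h{\left(O \right)} = - \frac{3}{2} - \frac{O}{4}$ ($h{\left(O \right)} = \frac{\left(2 - 8\right) - O}{4} = \frac{-6 - O}{4} = - \frac{3}{2} - \frac{O}{4}$)
$\frac{1}{h{\left(K \right)}} = \frac{1}{- \frac{3}{2} - - \frac{23}{4}} = \frac{1}{- \frac{3}{2} + \frac{23}{4}} = \frac{1}{\frac{17}{4}} = \frac{4}{17}$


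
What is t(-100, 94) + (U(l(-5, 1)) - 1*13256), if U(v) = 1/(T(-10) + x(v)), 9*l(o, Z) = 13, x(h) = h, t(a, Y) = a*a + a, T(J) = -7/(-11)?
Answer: -691237/206 ≈ -3355.5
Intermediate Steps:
T(J) = 7/11 (T(J) = -7*(-1/11) = 7/11)
t(a, Y) = a + a² (t(a, Y) = a² + a = a + a²)
l(o, Z) = 13/9 (l(o, Z) = (⅑)*13 = 13/9)
U(v) = 1/(7/11 + v)
t(-100, 94) + (U(l(-5, 1)) - 1*13256) = -100*(1 - 100) + (11/(7 + 11*(13/9)) - 1*13256) = -100*(-99) + (11/(7 + 143/9) - 13256) = 9900 + (11/(206/9) - 13256) = 9900 + (11*(9/206) - 13256) = 9900 + (99/206 - 13256) = 9900 - 2730637/206 = -691237/206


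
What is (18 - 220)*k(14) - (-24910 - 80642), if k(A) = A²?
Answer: 65960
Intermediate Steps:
(18 - 220)*k(14) - (-24910 - 80642) = (18 - 220)*14² - (-24910 - 80642) = -202*196 - 1*(-105552) = -39592 + 105552 = 65960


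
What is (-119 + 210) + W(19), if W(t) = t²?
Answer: 452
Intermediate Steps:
(-119 + 210) + W(19) = (-119 + 210) + 19² = 91 + 361 = 452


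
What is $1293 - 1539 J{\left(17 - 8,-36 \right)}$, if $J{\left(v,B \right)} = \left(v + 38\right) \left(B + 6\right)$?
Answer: $2171283$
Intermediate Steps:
$J{\left(v,B \right)} = \left(6 + B\right) \left(38 + v\right)$ ($J{\left(v,B \right)} = \left(38 + v\right) \left(6 + B\right) = \left(6 + B\right) \left(38 + v\right)$)
$1293 - 1539 J{\left(17 - 8,-36 \right)} = 1293 - 1539 \left(228 + 6 \left(17 - 8\right) + 38 \left(-36\right) - 36 \left(17 - 8\right)\right) = 1293 - 1539 \left(228 + 6 \cdot 9 - 1368 - 324\right) = 1293 - 1539 \left(228 + 54 - 1368 - 324\right) = 1293 - -2169990 = 1293 + 2169990 = 2171283$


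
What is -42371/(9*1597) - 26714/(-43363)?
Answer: -1453373351/623256399 ≈ -2.3319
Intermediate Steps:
-42371/(9*1597) - 26714/(-43363) = -42371/14373 - 26714*(-1/43363) = -42371*1/14373 + 26714/43363 = -42371/14373 + 26714/43363 = -1453373351/623256399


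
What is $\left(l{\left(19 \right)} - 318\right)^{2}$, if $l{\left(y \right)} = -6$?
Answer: $104976$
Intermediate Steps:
$\left(l{\left(19 \right)} - 318\right)^{2} = \left(-6 - 318\right)^{2} = \left(-324\right)^{2} = 104976$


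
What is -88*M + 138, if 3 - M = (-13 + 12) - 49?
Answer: -4526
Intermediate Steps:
M = 53 (M = 3 - ((-13 + 12) - 49) = 3 - (-1 - 49) = 3 - 1*(-50) = 3 + 50 = 53)
-88*M + 138 = -88*53 + 138 = -4664 + 138 = -4526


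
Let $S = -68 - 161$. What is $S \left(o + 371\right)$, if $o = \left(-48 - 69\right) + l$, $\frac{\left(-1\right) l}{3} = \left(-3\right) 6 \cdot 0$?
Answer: $-58166$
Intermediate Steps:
$l = 0$ ($l = - 3 \left(-3\right) 6 \cdot 0 = - 3 \left(\left(-18\right) 0\right) = \left(-3\right) 0 = 0$)
$S = -229$
$o = -117$ ($o = \left(-48 - 69\right) + 0 = -117 + 0 = -117$)
$S \left(o + 371\right) = - 229 \left(-117 + 371\right) = \left(-229\right) 254 = -58166$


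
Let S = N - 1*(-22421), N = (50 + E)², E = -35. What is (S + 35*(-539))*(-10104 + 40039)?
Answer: 113184235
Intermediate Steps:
N = 225 (N = (50 - 35)² = 15² = 225)
S = 22646 (S = 225 - 1*(-22421) = 225 + 22421 = 22646)
(S + 35*(-539))*(-10104 + 40039) = (22646 + 35*(-539))*(-10104 + 40039) = (22646 - 18865)*29935 = 3781*29935 = 113184235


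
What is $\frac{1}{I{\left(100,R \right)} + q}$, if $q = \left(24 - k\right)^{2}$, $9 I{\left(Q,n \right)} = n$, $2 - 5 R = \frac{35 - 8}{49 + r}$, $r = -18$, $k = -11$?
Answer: $\frac{279}{341782} \approx 0.00081631$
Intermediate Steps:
$R = \frac{7}{31}$ ($R = \frac{2}{5} - \frac{\left(35 - 8\right) \frac{1}{49 - 18}}{5} = \frac{2}{5} - \frac{27 \cdot \frac{1}{31}}{5} = \frac{2}{5} - \frac{27}{155} = \frac{7}{31} \approx 0.22581$)
$I{\left(Q,n \right)} = \frac{n}{9}$
$q = 1225$ ($q = \left(24 - -11\right)^{2} = \left(24 + 11\right)^{2} = 35^{2} = 1225$)
$\frac{1}{I{\left(100,R \right)} + q} = \frac{1}{\frac{1}{9} \cdot \frac{7}{31} + 1225} = \frac{1}{\frac{7}{279} + 1225} = \frac{1}{\frac{341782}{279}} = \frac{279}{341782}$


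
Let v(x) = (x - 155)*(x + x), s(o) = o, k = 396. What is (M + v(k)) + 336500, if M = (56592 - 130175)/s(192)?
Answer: 101181841/192 ≈ 5.2699e+5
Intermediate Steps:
v(x) = 2*x*(-155 + x) (v(x) = (-155 + x)*(2*x) = 2*x*(-155 + x))
M = -73583/192 (M = (56592 - 130175)/192 = -73583*1/192 = -73583/192 ≈ -383.24)
(M + v(k)) + 336500 = (-73583/192 + 2*396*(-155 + 396)) + 336500 = (-73583/192 + 2*396*241) + 336500 = (-73583/192 + 190872) + 336500 = 36573841/192 + 336500 = 101181841/192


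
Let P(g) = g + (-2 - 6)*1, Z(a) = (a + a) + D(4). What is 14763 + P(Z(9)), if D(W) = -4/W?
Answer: 14772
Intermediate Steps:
Z(a) = -1 + 2*a (Z(a) = (a + a) - 4/4 = 2*a - 4*¼ = 2*a - 1 = -1 + 2*a)
P(g) = -8 + g (P(g) = g - 8*1 = g - 8 = -8 + g)
14763 + P(Z(9)) = 14763 + (-8 + (-1 + 2*9)) = 14763 + (-8 + (-1 + 18)) = 14763 + (-8 + 17) = 14763 + 9 = 14772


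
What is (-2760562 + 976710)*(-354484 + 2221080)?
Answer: -3329731007792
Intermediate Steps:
(-2760562 + 976710)*(-354484 + 2221080) = -1783852*1866596 = -3329731007792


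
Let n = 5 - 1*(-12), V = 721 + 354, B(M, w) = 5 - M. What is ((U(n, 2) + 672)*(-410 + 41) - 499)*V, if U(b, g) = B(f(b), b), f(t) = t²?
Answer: -154446325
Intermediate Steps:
V = 1075
n = 17 (n = 5 + 12 = 17)
U(b, g) = 5 - b²
((U(n, 2) + 672)*(-410 + 41) - 499)*V = (((5 - 1*17²) + 672)*(-410 + 41) - 499)*1075 = (((5 - 1*289) + 672)*(-369) - 499)*1075 = (((5 - 289) + 672)*(-369) - 499)*1075 = ((-284 + 672)*(-369) - 499)*1075 = (388*(-369) - 499)*1075 = (-143172 - 499)*1075 = -143671*1075 = -154446325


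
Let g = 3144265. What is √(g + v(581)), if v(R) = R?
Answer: √3144846 ≈ 1773.4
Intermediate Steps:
√(g + v(581)) = √(3144265 + 581) = √3144846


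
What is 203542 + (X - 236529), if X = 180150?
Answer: 147163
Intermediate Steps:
203542 + (X - 236529) = 203542 + (180150 - 236529) = 203542 - 56379 = 147163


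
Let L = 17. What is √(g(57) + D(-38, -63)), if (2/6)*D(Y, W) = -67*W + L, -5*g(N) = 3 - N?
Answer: 2*√79530/5 ≈ 112.80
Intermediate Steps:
g(N) = -⅗ + N/5 (g(N) = -(3 - N)/5 = -⅗ + N/5)
D(Y, W) = 51 - 201*W (D(Y, W) = 3*(-67*W + 17) = 3*(17 - 67*W) = 51 - 201*W)
√(g(57) + D(-38, -63)) = √((-⅗ + (⅕)*57) + (51 - 201*(-63))) = √((-⅗ + 57/5) + (51 + 12663)) = √(54/5 + 12714) = √(63624/5) = 2*√79530/5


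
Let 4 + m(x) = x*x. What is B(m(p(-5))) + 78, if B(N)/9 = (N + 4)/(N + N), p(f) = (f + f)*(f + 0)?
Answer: 34323/416 ≈ 82.507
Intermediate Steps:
p(f) = 2*f² (p(f) = (2*f)*f = 2*f²)
m(x) = -4 + x² (m(x) = -4 + x*x = -4 + x²)
B(N) = 9*(4 + N)/(2*N) (B(N) = 9*((N + 4)/(N + N)) = 9*((4 + N)/((2*N))) = 9*((4 + N)*(1/(2*N))) = 9*((4 + N)/(2*N)) = 9*(4 + N)/(2*N))
B(m(p(-5))) + 78 = (9/2 + 18/(-4 + (2*(-5)²)²)) + 78 = (9/2 + 18/(-4 + (2*25)²)) + 78 = (9/2 + 18/(-4 + 50²)) + 78 = (9/2 + 18/(-4 + 2500)) + 78 = (9/2 + 18/2496) + 78 = (9/2 + 18*(1/2496)) + 78 = (9/2 + 3/416) + 78 = 1875/416 + 78 = 34323/416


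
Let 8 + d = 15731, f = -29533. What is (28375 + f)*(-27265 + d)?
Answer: 13365636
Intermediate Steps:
d = 15723 (d = -8 + 15731 = 15723)
(28375 + f)*(-27265 + d) = (28375 - 29533)*(-27265 + 15723) = -1158*(-11542) = 13365636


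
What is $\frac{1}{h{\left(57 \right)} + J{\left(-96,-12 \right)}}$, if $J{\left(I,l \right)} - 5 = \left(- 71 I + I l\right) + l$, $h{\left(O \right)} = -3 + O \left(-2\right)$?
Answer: $\frac{1}{7844} \approx 0.00012749$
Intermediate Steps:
$h{\left(O \right)} = -3 - 2 O$
$J{\left(I,l \right)} = 5 + l - 71 I + I l$ ($J{\left(I,l \right)} = 5 + \left(\left(- 71 I + I l\right) + l\right) = 5 + \left(l - 71 I + I l\right) = 5 + l - 71 I + I l$)
$\frac{1}{h{\left(57 \right)} + J{\left(-96,-12 \right)}} = \frac{1}{\left(-3 - 114\right) - -7961} = \frac{1}{\left(-3 - 114\right) + \left(5 - 12 + 6816 + 1152\right)} = \frac{1}{-117 + 7961} = \frac{1}{7844}$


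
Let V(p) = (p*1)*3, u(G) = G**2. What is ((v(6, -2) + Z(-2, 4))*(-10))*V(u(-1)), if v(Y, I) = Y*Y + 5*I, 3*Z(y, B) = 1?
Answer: -790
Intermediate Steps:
Z(y, B) = 1/3 (Z(y, B) = (1/3)*1 = 1/3)
V(p) = 3*p (V(p) = p*3 = 3*p)
v(Y, I) = Y**2 + 5*I
((v(6, -2) + Z(-2, 4))*(-10))*V(u(-1)) = (((6**2 + 5*(-2)) + 1/3)*(-10))*(3*(-1)**2) = (((36 - 10) + 1/3)*(-10))*(3*1) = ((26 + 1/3)*(-10))*3 = ((79/3)*(-10))*3 = -790/3*3 = -790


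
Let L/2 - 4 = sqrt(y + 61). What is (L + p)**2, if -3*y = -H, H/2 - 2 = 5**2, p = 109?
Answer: 14005 + 468*sqrt(79) ≈ 18165.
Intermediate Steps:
H = 54 (H = 4 + 2*5**2 = 4 + 2*25 = 4 + 50 = 54)
y = 18 (y = -(-1)*54/3 = -1/3*(-54) = 18)
L = 8 + 2*sqrt(79) (L = 8 + 2*sqrt(18 + 61) = 8 + 2*sqrt(79) ≈ 25.776)
(L + p)**2 = ((8 + 2*sqrt(79)) + 109)**2 = (117 + 2*sqrt(79))**2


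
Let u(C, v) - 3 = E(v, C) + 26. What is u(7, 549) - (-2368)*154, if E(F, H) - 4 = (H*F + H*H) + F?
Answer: 369146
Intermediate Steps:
E(F, H) = 4 + F + H² + F*H (E(F, H) = 4 + ((H*F + H*H) + F) = 4 + ((F*H + H²) + F) = 4 + ((H² + F*H) + F) = 4 + (F + H² + F*H) = 4 + F + H² + F*H)
u(C, v) = 33 + v + C² + C*v (u(C, v) = 3 + ((4 + v + C² + v*C) + 26) = 3 + ((4 + v + C² + C*v) + 26) = 3 + (30 + v + C² + C*v) = 33 + v + C² + C*v)
u(7, 549) - (-2368)*154 = (33 + 549 + 7² + 7*549) - (-2368)*154 = (33 + 549 + 49 + 3843) - 1*(-364672) = 4474 + 364672 = 369146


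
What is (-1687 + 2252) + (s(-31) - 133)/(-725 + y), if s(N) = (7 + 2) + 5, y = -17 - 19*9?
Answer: 515964/913 ≈ 565.13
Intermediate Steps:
y = -188 (y = -17 - 171 = -188)
s(N) = 14 (s(N) = 9 + 5 = 14)
(-1687 + 2252) + (s(-31) - 133)/(-725 + y) = (-1687 + 2252) + (14 - 133)/(-725 - 188) = 565 - 119/(-913) = 565 - 119*(-1/913) = 565 + 119/913 = 515964/913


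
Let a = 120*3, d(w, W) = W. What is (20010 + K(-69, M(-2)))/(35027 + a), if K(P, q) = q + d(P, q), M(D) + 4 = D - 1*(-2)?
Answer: 20002/35387 ≈ 0.56524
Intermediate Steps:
M(D) = -2 + D (M(D) = -4 + (D - 1*(-2)) = -4 + (D + 2) = -4 + (2 + D) = -2 + D)
K(P, q) = 2*q (K(P, q) = q + q = 2*q)
a = 360
(20010 + K(-69, M(-2)))/(35027 + a) = (20010 + 2*(-2 - 2))/(35027 + 360) = (20010 + 2*(-4))/35387 = (20010 - 8)*(1/35387) = 20002*(1/35387) = 20002/35387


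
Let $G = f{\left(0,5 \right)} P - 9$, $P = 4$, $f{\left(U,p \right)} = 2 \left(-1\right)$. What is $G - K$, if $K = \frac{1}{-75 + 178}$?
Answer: $- \frac{1752}{103} \approx -17.01$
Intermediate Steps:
$f{\left(U,p \right)} = -2$
$K = \frac{1}{103} \approx 0.0097087$
$G = -17$ ($G = \left(-2\right) 4 - 9 = -8 - 9 = -17$)
$G - K = -17 - \frac{1}{103} = - \frac{1752}{103}$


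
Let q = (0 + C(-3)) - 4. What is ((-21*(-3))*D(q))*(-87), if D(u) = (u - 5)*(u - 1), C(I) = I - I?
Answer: -246645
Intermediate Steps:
C(I) = 0
q = -4 (q = (0 + 0) - 4 = 0 - 4 = -4)
D(u) = (-1 + u)*(-5 + u) (D(u) = (-5 + u)*(-1 + u) = (-1 + u)*(-5 + u))
((-21*(-3))*D(q))*(-87) = ((-21*(-3))*(5 + (-4)² - 6*(-4)))*(-87) = (63*(5 + 16 + 24))*(-87) = (63*45)*(-87) = 2835*(-87) = -246645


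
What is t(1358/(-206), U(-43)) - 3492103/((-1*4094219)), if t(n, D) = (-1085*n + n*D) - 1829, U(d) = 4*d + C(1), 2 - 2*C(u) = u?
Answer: 5444200527325/843409114 ≈ 6455.0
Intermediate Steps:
C(u) = 1 - u/2
U(d) = ½ + 4*d (U(d) = 4*d + (1 - ½*1) = 4*d + (1 - ½) = 4*d + ½ = ½ + 4*d)
t(n, D) = -1829 - 1085*n + D*n (t(n, D) = (-1085*n + D*n) - 1829 = -1829 - 1085*n + D*n)
t(1358/(-206), U(-43)) - 3492103/((-1*4094219)) = (-1829 - 1473430/(-206) + (½ + 4*(-43))*(1358/(-206))) - 3492103/((-1*4094219)) = (-1829 - 1473430*(-1)/206 + (½ - 172)*(1358*(-1/206))) - 3492103/(-4094219) = (-1829 - 1085*(-679/103) - 343/2*(-679/103)) - 3492103*(-1/4094219) = (-1829 + 736715/103 + 232897/206) + 3492103/4094219 = 1329553/206 + 3492103/4094219 = 5444200527325/843409114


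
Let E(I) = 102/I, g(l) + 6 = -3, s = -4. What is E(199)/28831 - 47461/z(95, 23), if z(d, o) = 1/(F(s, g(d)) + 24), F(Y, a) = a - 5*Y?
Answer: -9530544453713/5737369 ≈ -1.6611e+6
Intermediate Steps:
g(l) = -9 (g(l) = -6 - 3 = -9)
z(d, o) = 1/35 (z(d, o) = 1/((-9 - 5*(-4)) + 24) = 1/((-9 + 20) + 24) = 1/(11 + 24) = 1/35)
E(199)/28831 - 47461/z(95, 23) = (102/199)/28831 - 47461/1/35 = (102*(1/199))*(1/28831) - 47461*35 = (102/199)*(1/28831) - 1661135 = 102/5737369 - 1661135 = -9530544453713/5737369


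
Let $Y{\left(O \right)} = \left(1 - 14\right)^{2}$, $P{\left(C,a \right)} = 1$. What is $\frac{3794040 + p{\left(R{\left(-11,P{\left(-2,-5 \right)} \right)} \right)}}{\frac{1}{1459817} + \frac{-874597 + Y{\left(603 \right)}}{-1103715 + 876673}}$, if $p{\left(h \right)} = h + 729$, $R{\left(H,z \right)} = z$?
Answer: $\frac{628868850494613890}{638252543359} \approx 9.853 \cdot 10^{5}$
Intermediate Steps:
$p{\left(h \right)} = 729 + h$
$Y{\left(O \right)} = 169$ ($Y{\left(O \right)} = \left(-13\right)^{2} = 169$)
$\frac{3794040 + p{\left(R{\left(-11,P{\left(-2,-5 \right)} \right)} \right)}}{\frac{1}{1459817} + \frac{-874597 + Y{\left(603 \right)}}{-1103715 + 876673}} = \frac{3794040 + \left(729 + 1\right)}{\frac{1}{1459817} + \frac{-874597 + 169}{-1103715 + 876673}} = \frac{3794040 + 730}{\frac{1}{1459817} - \frac{874428}{-227042}} = \frac{3794770}{\frac{1}{1459817} - - \frac{437214}{113521}} = \frac{3794770}{\frac{1}{1459817} + \frac{437214}{113521}} = \frac{3794770}{\frac{638252543359}{165719885657}} = 3794770 \cdot \frac{165719885657}{638252543359} = \frac{628868850494613890}{638252543359}$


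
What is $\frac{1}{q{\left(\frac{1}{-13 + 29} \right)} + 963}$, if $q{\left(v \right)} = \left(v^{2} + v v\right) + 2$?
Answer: $\frac{128}{123521} \approx 0.0010363$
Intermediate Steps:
$q{\left(v \right)} = 2 + 2 v^{2}$ ($q{\left(v \right)} = \left(v^{2} + v^{2}\right) + 2 = 2 v^{2} + 2 = 2 + 2 v^{2}$)
$\frac{1}{q{\left(\frac{1}{-13 + 29} \right)} + 963} = \frac{1}{\left(2 + 2 \left(\frac{1}{-13 + 29}\right)^{2}\right) + 963} = \frac{1}{\left(2 + 2 \left(\frac{1}{16}\right)^{2}\right) + 963} = \frac{1}{\left(2 + \frac{2}{256}\right) + 963} = \frac{1}{\left(2 + 2 \cdot \frac{1}{256}\right) + 963} = \frac{1}{\left(2 + \frac{1}{128}\right) + 963} = \frac{1}{\frac{257}{128} + 963} = \frac{1}{\frac{123521}{128}} = \frac{128}{123521}$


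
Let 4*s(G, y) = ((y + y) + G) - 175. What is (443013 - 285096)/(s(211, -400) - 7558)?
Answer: -52639/2583 ≈ -20.379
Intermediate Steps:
s(G, y) = -175/4 + y/2 + G/4 (s(G, y) = (((y + y) + G) - 175)/4 = ((2*y + G) - 175)/4 = ((G + 2*y) - 175)/4 = (-175 + G + 2*y)/4 = -175/4 + y/2 + G/4)
(443013 - 285096)/(s(211, -400) - 7558) = (443013 - 285096)/((-175/4 + (½)*(-400) + (¼)*211) - 7558) = 157917/((-175/4 - 200 + 211/4) - 7558) = 157917/(-191 - 7558) = 157917/(-7749) = 157917*(-1/7749) = -52639/2583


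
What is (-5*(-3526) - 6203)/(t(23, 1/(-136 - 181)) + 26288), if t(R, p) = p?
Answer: 1207453/2777765 ≈ 0.43469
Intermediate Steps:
(-5*(-3526) - 6203)/(t(23, 1/(-136 - 181)) + 26288) = (-5*(-3526) - 6203)/(1/(-136 - 181) + 26288) = (17630 - 6203)/(1/(-317) + 26288) = 11427/(-1/317 + 26288) = 11427/(8333295/317) = 11427*(317/8333295) = 1207453/2777765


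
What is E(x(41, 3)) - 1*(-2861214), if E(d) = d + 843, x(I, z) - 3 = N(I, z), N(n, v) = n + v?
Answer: 2862104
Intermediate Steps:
x(I, z) = 3 + I + z (x(I, z) = 3 + (I + z) = 3 + I + z)
E(d) = 843 + d
E(x(41, 3)) - 1*(-2861214) = (843 + (3 + 41 + 3)) - 1*(-2861214) = (843 + 47) + 2861214 = 890 + 2861214 = 2862104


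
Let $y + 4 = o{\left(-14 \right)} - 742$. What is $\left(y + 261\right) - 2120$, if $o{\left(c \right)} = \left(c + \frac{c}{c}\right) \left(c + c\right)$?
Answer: $-2241$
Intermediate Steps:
$o{\left(c \right)} = 2 c \left(1 + c\right)$ ($o{\left(c \right)} = \left(c + 1\right) 2 c = \left(1 + c\right) 2 c = 2 c \left(1 + c\right)$)
$y = -382$ ($y = -4 - \left(742 + 28 \left(1 - 14\right)\right) = -4 - \left(742 + 28 \left(-13\right)\right) = -4 + \left(364 - 742\right) = -4 - 378 = -382$)
$\left(y + 261\right) - 2120 = \left(-382 + 261\right) - 2120 = -121 - 2120 = -2241$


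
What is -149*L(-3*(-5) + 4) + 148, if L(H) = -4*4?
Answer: 2532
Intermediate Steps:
L(H) = -16
-149*L(-3*(-5) + 4) + 148 = -149*(-16) + 148 = 2384 + 148 = 2532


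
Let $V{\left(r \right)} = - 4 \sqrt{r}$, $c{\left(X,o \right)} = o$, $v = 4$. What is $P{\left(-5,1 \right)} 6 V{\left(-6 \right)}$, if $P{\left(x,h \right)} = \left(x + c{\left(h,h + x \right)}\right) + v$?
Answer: $120 i \sqrt{6} \approx 293.94 i$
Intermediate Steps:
$P{\left(x,h \right)} = 4 + h + 2 x$ ($P{\left(x,h \right)} = \left(x + \left(h + x\right)\right) + 4 = \left(h + 2 x\right) + 4 = 4 + h + 2 x$)
$P{\left(-5,1 \right)} 6 V{\left(-6 \right)} = \left(4 + 1 + 2 \left(-5\right)\right) 6 \left(- 4 \sqrt{-6}\right) = \left(4 + 1 - 10\right) 6 \left(- 4 i \sqrt{6}\right) = \left(-5\right) 6 \left(- 4 i \sqrt{6}\right) = - 30 \left(- 4 i \sqrt{6}\right) = 120 i \sqrt{6}$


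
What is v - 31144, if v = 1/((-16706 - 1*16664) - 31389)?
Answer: -2016854297/64759 ≈ -31144.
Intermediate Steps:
v = -1/64759 (v = 1/((-16706 - 16664) - 31389) = 1/(-33370 - 31389) = 1/(-64759) = -1/64759 ≈ -1.5442e-5)
v - 31144 = -1/64759 - 31144 = -2016854297/64759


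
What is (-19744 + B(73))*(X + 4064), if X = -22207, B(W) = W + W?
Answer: 355566514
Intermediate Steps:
B(W) = 2*W
(-19744 + B(73))*(X + 4064) = (-19744 + 2*73)*(-22207 + 4064) = (-19744 + 146)*(-18143) = -19598*(-18143) = 355566514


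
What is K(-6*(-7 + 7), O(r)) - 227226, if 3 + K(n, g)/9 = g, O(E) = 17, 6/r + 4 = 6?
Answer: -227100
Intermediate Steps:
r = 3 (r = 6/(-4 + 6) = 6/2 = 6*(½) = 3)
K(n, g) = -27 + 9*g
K(-6*(-7 + 7), O(r)) - 227226 = (-27 + 9*17) - 227226 = (-27 + 153) - 227226 = 126 - 227226 = -227100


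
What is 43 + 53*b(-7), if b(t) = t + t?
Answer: -699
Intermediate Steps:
b(t) = 2*t
43 + 53*b(-7) = 43 + 53*(2*(-7)) = 43 + 53*(-14) = 43 - 742 = -699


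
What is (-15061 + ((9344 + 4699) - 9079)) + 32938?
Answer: 22841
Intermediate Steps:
(-15061 + ((9344 + 4699) - 9079)) + 32938 = (-15061 + (14043 - 9079)) + 32938 = (-15061 + 4964) + 32938 = -10097 + 32938 = 22841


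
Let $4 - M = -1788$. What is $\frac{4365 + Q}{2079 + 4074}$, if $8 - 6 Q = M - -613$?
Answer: $\frac{1133}{1758} \approx 0.64448$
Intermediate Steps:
$M = 1792$ ($M = 4 - -1788 = 4 + 1788 = 1792$)
$Q = - \frac{799}{2}$ ($Q = \frac{4}{3} - \frac{1792 - -613}{6} = \frac{4}{3} - \frac{1792 + 613}{6} = \frac{4}{3} - \frac{2405}{6} = - \frac{799}{2} \approx -399.5$)
$\frac{4365 + Q}{2079 + 4074} = \frac{4365 - \frac{799}{2}}{2079 + 4074} = \frac{7931}{2 \cdot 6153} = \frac{7931}{2} \cdot \frac{1}{6153} = \frac{1133}{1758}$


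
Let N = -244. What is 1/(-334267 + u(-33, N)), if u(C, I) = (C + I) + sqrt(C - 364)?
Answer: -334544/111919688333 - I*sqrt(397)/111919688333 ≈ -2.9891e-6 - 1.7803e-10*I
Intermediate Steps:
u(C, I) = C + I + sqrt(-364 + C) (u(C, I) = (C + I) + sqrt(-364 + C) = C + I + sqrt(-364 + C))
1/(-334267 + u(-33, N)) = 1/(-334267 + (-33 - 244 + sqrt(-364 - 33))) = 1/(-334267 + (-33 - 244 + sqrt(-397))) = 1/(-334267 + (-33 - 244 + I*sqrt(397))) = 1/(-334267 + (-277 + I*sqrt(397))) = 1/(-334544 + I*sqrt(397))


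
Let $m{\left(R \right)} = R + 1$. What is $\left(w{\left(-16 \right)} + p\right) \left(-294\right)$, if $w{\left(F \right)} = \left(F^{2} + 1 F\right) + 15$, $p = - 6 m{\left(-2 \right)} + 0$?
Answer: $-76734$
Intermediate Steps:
$m{\left(R \right)} = 1 + R$
$p = 6$ ($p = - 6 \left(1 - 2\right) + 0 = \left(-6\right) \left(-1\right) + 0 = 6 + 0 = 6$)
$w{\left(F \right)} = 15 + F + F^{2}$ ($w{\left(F \right)} = \left(F^{2} + F\right) + 15 = \left(F + F^{2}\right) + 15 = 15 + F + F^{2}$)
$\left(w{\left(-16 \right)} + p\right) \left(-294\right) = \left(\left(15 - 16 + \left(-16\right)^{2}\right) + 6\right) \left(-294\right) = \left(\left(15 - 16 + 256\right) + 6\right) \left(-294\right) = \left(255 + 6\right) \left(-294\right) = 261 \left(-294\right) = -76734$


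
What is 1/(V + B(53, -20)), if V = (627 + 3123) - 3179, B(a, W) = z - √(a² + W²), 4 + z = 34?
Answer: 601/357992 + √3209/357992 ≈ 0.0018370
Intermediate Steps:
z = 30 (z = -4 + 34 = 30)
B(a, W) = 30 - √(W² + a²) (B(a, W) = 30 - √(a² + W²) = 30 - √(W² + a²))
V = 571 (V = 3750 - 3179 = 571)
1/(V + B(53, -20)) = 1/(571 + (30 - √((-20)² + 53²))) = 1/(571 + (30 - √(400 + 2809))) = 1/(571 + (30 - √3209)) = 1/(601 - √3209)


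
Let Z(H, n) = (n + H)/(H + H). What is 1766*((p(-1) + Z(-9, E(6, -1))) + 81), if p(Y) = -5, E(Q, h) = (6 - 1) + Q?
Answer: 1206178/9 ≈ 1.3402e+5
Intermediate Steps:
E(Q, h) = 5 + Q
Z(H, n) = (H + n)/(2*H) (Z(H, n) = (H + n)/((2*H)) = (H + n)*(1/(2*H)) = (H + n)/(2*H))
1766*((p(-1) + Z(-9, E(6, -1))) + 81) = 1766*((-5 + (½)*(-9 + (5 + 6))/(-9)) + 81) = 1766*((-5 + (½)*(-⅑)*(-9 + 11)) + 81) = 1766*((-5 + (½)*(-⅑)*2) + 81) = 1766*((-5 - ⅑) + 81) = 1766*(-46/9 + 81) = 1766*(683/9) = 1206178/9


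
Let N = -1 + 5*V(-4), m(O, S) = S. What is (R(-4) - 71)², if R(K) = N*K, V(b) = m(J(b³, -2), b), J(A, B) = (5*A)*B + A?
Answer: 169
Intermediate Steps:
J(A, B) = A + 5*A*B (J(A, B) = 5*A*B + A = A + 5*A*B)
V(b) = b
N = -21 (N = -1 + 5*(-4) = -1 - 20 = -21)
R(K) = -21*K
(R(-4) - 71)² = (-21*(-4) - 71)² = (84 - 71)² = 13² = 169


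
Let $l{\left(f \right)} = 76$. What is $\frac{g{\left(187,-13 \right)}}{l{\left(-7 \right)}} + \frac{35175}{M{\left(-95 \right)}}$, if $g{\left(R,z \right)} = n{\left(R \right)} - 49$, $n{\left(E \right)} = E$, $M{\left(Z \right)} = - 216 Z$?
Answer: $\frac{4829}{1368} \approx 3.53$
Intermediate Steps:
$g{\left(R,z \right)} = -49 + R$ ($g{\left(R,z \right)} = R - 49 = -49 + R$)
$\frac{g{\left(187,-13 \right)}}{l{\left(-7 \right)}} + \frac{35175}{M{\left(-95 \right)}} = \frac{-49 + 187}{76} + \frac{35175}{\left(-216\right) \left(-95\right)} = 138 \cdot \frac{1}{76} + \frac{35175}{20520} = \frac{69}{38} + 35175 \cdot \frac{1}{20520} = \frac{69}{38} + \frac{2345}{1368} = \frac{4829}{1368}$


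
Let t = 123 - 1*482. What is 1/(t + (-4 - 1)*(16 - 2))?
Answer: -1/429 ≈ -0.0023310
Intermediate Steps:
t = -359 (t = 123 - 482 = -359)
1/(t + (-4 - 1)*(16 - 2)) = 1/(-359 + (-4 - 1)*(16 - 2)) = 1/(-359 - 5*14) = 1/(-359 - 70) = 1/(-429) = -1/429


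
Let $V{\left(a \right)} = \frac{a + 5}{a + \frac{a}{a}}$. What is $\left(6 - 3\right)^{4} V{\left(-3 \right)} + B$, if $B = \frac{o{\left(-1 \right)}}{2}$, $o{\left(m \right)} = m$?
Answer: $- \frac{163}{2} \approx -81.5$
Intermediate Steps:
$V{\left(a \right)} = \frac{5 + a}{1 + a}$ ($V{\left(a \right)} = \frac{5 + a}{a + 1} = \frac{5 + a}{1 + a}$)
$B = - \frac{1}{2} \approx -0.5$
$\left(6 - 3\right)^{4} V{\left(-3 \right)} + B = \left(6 - 3\right)^{4} \frac{5 - 3}{1 - 3} - \frac{1}{2} = \left(6 - 3\right)^{4} \frac{1}{-2} \cdot 2 - \frac{1}{2} = 3^{4} \left(\left(- \frac{1}{2}\right) 2\right) - \frac{1}{2} = 81 \left(-1\right) - \frac{1}{2} = -81 - \frac{1}{2} = - \frac{163}{2}$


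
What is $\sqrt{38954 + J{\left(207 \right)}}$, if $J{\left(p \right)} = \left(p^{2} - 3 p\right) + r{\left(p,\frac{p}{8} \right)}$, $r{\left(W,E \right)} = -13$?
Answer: $\sqrt{81169} \approx 284.9$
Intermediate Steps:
$J{\left(p \right)} = -13 + p^{2} - 3 p$ ($J{\left(p \right)} = \left(p^{2} - 3 p\right) - 13 = -13 + p^{2} - 3 p$)
$\sqrt{38954 + J{\left(207 \right)}} = \sqrt{38954 - \left(634 - 42849\right)} = \sqrt{38954 - -42215} = \sqrt{38954 + 42215} = \sqrt{81169}$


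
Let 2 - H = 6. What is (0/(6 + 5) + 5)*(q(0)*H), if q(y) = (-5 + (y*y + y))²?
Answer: -500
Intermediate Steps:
H = -4 (H = 2 - 1*6 = 2 - 6 = -4)
q(y) = (-5 + y + y²)² (q(y) = (-5 + (y² + y))² = (-5 + (y + y²))² = (-5 + y + y²)²)
(0/(6 + 5) + 5)*(q(0)*H) = (0/(6 + 5) + 5)*((-5 + 0 + 0²)²*(-4)) = (0/11 + 5)*((-5 + 0 + 0)²*(-4)) = (0*(1/11) + 5)*((-5)²*(-4)) = (0 + 5)*(25*(-4)) = 5*(-100) = -500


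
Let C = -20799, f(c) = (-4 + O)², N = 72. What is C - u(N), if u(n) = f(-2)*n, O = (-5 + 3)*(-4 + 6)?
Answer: -25407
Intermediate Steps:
O = -4 (O = -2*2 = -4)
f(c) = 64 (f(c) = (-4 - 4)² = (-8)² = 64)
u(n) = 64*n
C - u(N) = -20799 - 64*72 = -20799 - 1*4608 = -20799 - 4608 = -25407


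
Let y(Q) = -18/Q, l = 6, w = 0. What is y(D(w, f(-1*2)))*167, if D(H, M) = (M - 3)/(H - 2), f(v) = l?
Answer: 2004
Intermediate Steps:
f(v) = 6
D(H, M) = (-3 + M)/(-2 + H)
y(D(w, f(-1*2)))*167 = -18*(-2 + 0)/(-3 + 6)*167 = -18/(3/(-2))*167 = -18/((-½*3))*167 = -18/(-3/2)*167 = -18*(-⅔)*167 = 12*167 = 2004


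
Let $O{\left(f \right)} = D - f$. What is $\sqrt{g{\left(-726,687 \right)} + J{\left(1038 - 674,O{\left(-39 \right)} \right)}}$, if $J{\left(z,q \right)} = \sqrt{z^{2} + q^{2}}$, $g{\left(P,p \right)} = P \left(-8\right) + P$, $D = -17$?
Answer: $\sqrt{5082 + 2 \sqrt{33245}} \approx 73.802$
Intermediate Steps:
$O{\left(f \right)} = -17 - f$
$g{\left(P,p \right)} = - 7 P$ ($g{\left(P,p \right)} = - 8 P + P = - 7 P$)
$J{\left(z,q \right)} = \sqrt{q^{2} + z^{2}}$
$\sqrt{g{\left(-726,687 \right)} + J{\left(1038 - 674,O{\left(-39 \right)} \right)}} = \sqrt{\left(-7\right) \left(-726\right) + \sqrt{\left(-17 - -39\right)^{2} + \left(1038 - 674\right)^{2}}} = \sqrt{5082 + \sqrt{\left(-17 + 39\right)^{2} + \left(1038 - 674\right)^{2}}} = \sqrt{5082 + \sqrt{22^{2} + 364^{2}}} = \sqrt{5082 + \sqrt{484 + 132496}} = \sqrt{5082 + \sqrt{132980}} = \sqrt{5082 + 2 \sqrt{33245}}$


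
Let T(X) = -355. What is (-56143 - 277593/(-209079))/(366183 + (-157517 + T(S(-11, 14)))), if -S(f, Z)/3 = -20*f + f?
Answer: -3912681568/14517818523 ≈ -0.26951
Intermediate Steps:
S(f, Z) = 57*f (S(f, Z) = -3*(-20*f + f) = -(-57)*f = 57*f)
(-56143 - 277593/(-209079))/(366183 + (-157517 + T(S(-11, 14)))) = (-56143 - 277593/(-209079))/(366183 + (-157517 - 355)) = (-56143 - 277593*(-1/209079))/(366183 - 157872) = (-56143 + 92531/69693)/208311 = -3912681568/69693*1/208311 = -3912681568/14517818523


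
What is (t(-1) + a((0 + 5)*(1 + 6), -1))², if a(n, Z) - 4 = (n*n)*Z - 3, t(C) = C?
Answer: 1500625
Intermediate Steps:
a(n, Z) = 1 + Z*n² (a(n, Z) = 4 + ((n*n)*Z - 3) = 4 + (n²*Z - 3) = 4 + (Z*n² - 3) = 4 + (-3 + Z*n²) = 1 + Z*n²)
(t(-1) + a((0 + 5)*(1 + 6), -1))² = (-1 + (1 - ((0 + 5)*(1 + 6))²))² = (-1 + (1 - (5*7)²))² = (-1 + (1 - 1*35²))² = (-1 + (1 - 1*1225))² = (-1 + (1 - 1225))² = (-1 - 1224)² = (-1225)² = 1500625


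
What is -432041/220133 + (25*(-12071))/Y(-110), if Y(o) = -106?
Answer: 66384839729/23334098 ≈ 2845.0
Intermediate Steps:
-432041/220133 + (25*(-12071))/Y(-110) = -432041/220133 + (25*(-12071))/(-106) = -432041*1/220133 - 301775*(-1/106) = -432041/220133 + 301775/106 = 66384839729/23334098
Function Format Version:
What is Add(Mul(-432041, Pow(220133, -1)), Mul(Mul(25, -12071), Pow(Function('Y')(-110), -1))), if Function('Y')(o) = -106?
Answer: Rational(66384839729, 23334098) ≈ 2845.0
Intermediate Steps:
Add(Mul(-432041, Pow(220133, -1)), Mul(Mul(25, -12071), Pow(Function('Y')(-110), -1))) = Add(Mul(-432041, Pow(220133, -1)), Mul(Mul(25, -12071), Pow(-106, -1))) = Add(Mul(-432041, Rational(1, 220133)), Mul(-301775, Rational(-1, 106))) = Add(Rational(-432041, 220133), Rational(301775, 106)) = Rational(66384839729, 23334098)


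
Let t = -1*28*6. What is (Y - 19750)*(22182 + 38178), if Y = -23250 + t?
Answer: -2605620480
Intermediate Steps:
t = -168 (t = -28*6 = -168)
Y = -23418 (Y = -23250 - 168 = -23418)
(Y - 19750)*(22182 + 38178) = (-23418 - 19750)*(22182 + 38178) = -43168*60360 = -2605620480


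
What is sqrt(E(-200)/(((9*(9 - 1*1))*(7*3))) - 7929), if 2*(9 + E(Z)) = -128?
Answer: I*sqrt(503526282)/252 ≈ 89.045*I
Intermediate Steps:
E(Z) = -73 (E(Z) = -9 + (1/2)*(-128) = -9 - 64 = -73)
sqrt(E(-200)/(((9*(9 - 1*1))*(7*3))) - 7929) = sqrt(-73*1/(189*(9 - 1*1)) - 7929) = sqrt(-73*1/(189*(9 - 1)) - 7929) = sqrt(-73/((9*8)*21) - 7929) = sqrt(-73/(72*21) - 7929) = sqrt(-73/1512 - 7929) = sqrt(-11988721/1512) = I*sqrt(503526282)/252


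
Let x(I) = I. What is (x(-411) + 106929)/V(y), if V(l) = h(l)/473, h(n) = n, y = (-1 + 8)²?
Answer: 50383014/49 ≈ 1.0282e+6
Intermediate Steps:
y = 49 (y = 7² = 49)
V(l) = l/473
(x(-411) + 106929)/V(y) = (-411 + 106929)/(((1/473)*49)) = 106518/(49/473) = 106518*(473/49) = 50383014/49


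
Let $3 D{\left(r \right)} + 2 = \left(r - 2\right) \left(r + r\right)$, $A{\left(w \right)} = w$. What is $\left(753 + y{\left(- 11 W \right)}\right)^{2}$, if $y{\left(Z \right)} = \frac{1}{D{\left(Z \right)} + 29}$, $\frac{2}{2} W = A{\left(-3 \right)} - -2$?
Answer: $\frac{45412462404}{80089} \approx 5.6703 \cdot 10^{5}$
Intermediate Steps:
$D{\left(r \right)} = - \frac{2}{3} + \frac{2 r \left(-2 + r\right)}{3}$ ($D{\left(r \right)} = - \frac{2}{3} + \frac{\left(r - 2\right) \left(r + r\right)}{3} = - \frac{2}{3} + \frac{\left(-2 + r\right) 2 r}{3} = - \frac{2}{3} + \frac{2 r \left(-2 + r\right)}{3}$)
$W = -1$ ($W = -3 - -2 = -3 + 2 = -1$)
$y{\left(Z \right)} = \frac{1}{\frac{85}{3} - \frac{4 Z}{3} + \frac{2 Z^{2}}{3}}$ ($y{\left(Z \right)} = \frac{1}{\left(- \frac{2}{3} - \frac{4 Z}{3} + \frac{2 Z^{2}}{3}\right) + 29} = \frac{1}{\frac{85}{3} - \frac{4 Z}{3} + \frac{2 Z^{2}}{3}}$)
$\left(753 + y{\left(- 11 W \right)}\right)^{2} = \left(753 + \frac{3}{85 - 4 \left(\left(-11\right) \left(-1\right)\right) + 2 \left(\left(-11\right) \left(-1\right)\right)^{2}}\right)^{2} = \left(753 + \frac{3}{85 - 44 + 2 \cdot 11^{2}}\right)^{2} = \left(753 + \frac{3}{85 - 44 + 2 \cdot 121}\right)^{2} = \left(753 + \frac{3}{85 - 44 + 242}\right)^{2} = \left(753 + \frac{3}{283}\right)^{2} = \left(\frac{213102}{283}\right)^{2} = \frac{45412462404}{80089}$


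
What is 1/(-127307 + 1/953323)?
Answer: -953323/121364691160 ≈ -7.8550e-6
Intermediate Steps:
1/(-127307 + 1/953323) = 1/(-121364691160/953323) = -953323/121364691160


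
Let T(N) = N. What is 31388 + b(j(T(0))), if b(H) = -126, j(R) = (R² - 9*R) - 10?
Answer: 31262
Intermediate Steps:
j(R) = -10 + R² - 9*R
31388 + b(j(T(0))) = 31388 - 126 = 31262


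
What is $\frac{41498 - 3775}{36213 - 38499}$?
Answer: $- \frac{37723}{2286} \approx -16.502$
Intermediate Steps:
$\frac{41498 - 3775}{36213 - 38499} = \frac{37723}{-2286} = 37723 \left(- \frac{1}{2286}\right) = - \frac{37723}{2286}$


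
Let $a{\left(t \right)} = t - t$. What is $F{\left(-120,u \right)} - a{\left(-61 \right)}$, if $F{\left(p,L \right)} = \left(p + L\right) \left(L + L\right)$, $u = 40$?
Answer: $-6400$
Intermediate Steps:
$a{\left(t \right)} = 0$
$F{\left(p,L \right)} = 2 L \left(L + p\right)$ ($F{\left(p,L \right)} = \left(L + p\right) 2 L = 2 L \left(L + p\right)$)
$F{\left(-120,u \right)} - a{\left(-61 \right)} = 2 \cdot 40 \left(40 - 120\right) - 0 = 2 \cdot 40 \left(-80\right) + 0 = -6400 + 0 = -6400$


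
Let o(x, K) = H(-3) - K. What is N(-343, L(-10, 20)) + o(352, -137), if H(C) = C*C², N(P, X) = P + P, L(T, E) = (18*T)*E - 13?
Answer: -576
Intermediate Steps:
L(T, E) = -13 + 18*E*T (L(T, E) = 18*E*T - 13 = -13 + 18*E*T)
N(P, X) = 2*P
H(C) = C³
o(x, K) = -27 - K (o(x, K) = (-3)³ - K = -27 - K)
N(-343, L(-10, 20)) + o(352, -137) = 2*(-343) + (-27 - 1*(-137)) = -686 + (-27 + 137) = -686 + 110 = -576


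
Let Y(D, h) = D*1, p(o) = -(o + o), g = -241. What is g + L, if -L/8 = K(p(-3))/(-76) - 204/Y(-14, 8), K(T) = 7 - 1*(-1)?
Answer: -47445/133 ≈ -356.73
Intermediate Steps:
p(o) = -2*o
Y(D, h) = D
K(T) = 8 (K(T) = 7 + 1 = 8)
L = -15392/133 (L = -8*(8/(-76) - 204/(-14)) = -8*(8*(-1/76) - 204*(-1/14)) = -8*(-2/19 + 102/7) = -8*1924/133 = -15392/133 ≈ -115.73)
g + L = -241 - 15392/133 = -47445/133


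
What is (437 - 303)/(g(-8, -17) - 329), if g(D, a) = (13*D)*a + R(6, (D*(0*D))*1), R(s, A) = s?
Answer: 134/1445 ≈ 0.092734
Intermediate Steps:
g(D, a) = 6 + 13*D*a (g(D, a) = (13*D)*a + 6 = 13*D*a + 6 = 6 + 13*D*a)
(437 - 303)/(g(-8, -17) - 329) = (437 - 303)/((6 + 13*(-8)*(-17)) - 329) = 134/((6 + 1768) - 329) = 134/(1774 - 329) = 134/1445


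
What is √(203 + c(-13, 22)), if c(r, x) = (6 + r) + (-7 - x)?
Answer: √167 ≈ 12.923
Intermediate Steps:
c(r, x) = -1 + r - x
√(203 + c(-13, 22)) = √(203 + (-1 - 13 - 1*22)) = √(203 + (-1 - 13 - 22)) = √(203 - 36) = √167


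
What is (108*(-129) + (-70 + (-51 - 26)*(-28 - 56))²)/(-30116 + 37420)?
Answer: 5115059/913 ≈ 5602.5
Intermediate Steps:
(108*(-129) + (-70 + (-51 - 26)*(-28 - 56))²)/(-30116 + 37420) = (-13932 + (-70 - 77*(-84))²)/7304 = (-13932 + (-70 + 6468)²)*(1/7304) = (-13932 + 6398²)*(1/7304) = (-13932 + 40934404)*(1/7304) = 40920472*(1/7304) = 5115059/913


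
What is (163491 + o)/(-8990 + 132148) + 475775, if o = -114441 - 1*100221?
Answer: 58595446279/123158 ≈ 4.7577e+5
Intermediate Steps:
o = -214662 (o = -114441 - 100221 = -214662)
(163491 + o)/(-8990 + 132148) + 475775 = (163491 - 214662)/(-8990 + 132148) + 475775 = -51171/123158 + 475775 = 58595446279/123158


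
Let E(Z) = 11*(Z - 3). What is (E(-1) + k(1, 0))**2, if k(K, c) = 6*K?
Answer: 1444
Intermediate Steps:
E(Z) = -33 + 11*Z (E(Z) = 11*(-3 + Z) = -33 + 11*Z)
(E(-1) + k(1, 0))**2 = ((-33 + 11*(-1)) + 6*1)**2 = ((-33 - 11) + 6)**2 = (-44 + 6)**2 = (-38)**2 = 1444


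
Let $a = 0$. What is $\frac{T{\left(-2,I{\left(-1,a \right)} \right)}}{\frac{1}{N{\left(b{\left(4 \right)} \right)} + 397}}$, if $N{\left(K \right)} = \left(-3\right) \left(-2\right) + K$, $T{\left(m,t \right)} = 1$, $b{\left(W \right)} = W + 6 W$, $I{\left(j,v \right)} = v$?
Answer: $431$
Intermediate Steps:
$b{\left(W \right)} = 7 W$
$N{\left(K \right)} = 6 + K$
$\frac{T{\left(-2,I{\left(-1,a \right)} \right)}}{\frac{1}{N{\left(b{\left(4 \right)} \right)} + 397}} = 1 \frac{1}{\frac{1}{\left(6 + 7 \cdot 4\right) + 397}} = 1 \frac{1}{\frac{1}{\left(6 + 28\right) + 397}} = 1 \frac{1}{\frac{1}{34 + 397}} = 1 \frac{1}{\frac{1}{431}} = 1 \cdot 431 = 431$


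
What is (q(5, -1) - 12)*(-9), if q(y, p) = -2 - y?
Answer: 171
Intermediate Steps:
(q(5, -1) - 12)*(-9) = ((-2 - 1*5) - 12)*(-9) = ((-2 - 5) - 12)*(-9) = (-7 - 12)*(-9) = -19*(-9) = 171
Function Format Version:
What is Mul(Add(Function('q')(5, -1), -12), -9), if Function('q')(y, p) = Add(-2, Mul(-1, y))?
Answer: 171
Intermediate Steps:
Mul(Add(Function('q')(5, -1), -12), -9) = Mul(Add(Add(-2, Mul(-1, 5)), -12), -9) = Mul(Add(Add(-2, -5), -12), -9) = Mul(Add(-7, -12), -9) = Mul(-19, -9) = 171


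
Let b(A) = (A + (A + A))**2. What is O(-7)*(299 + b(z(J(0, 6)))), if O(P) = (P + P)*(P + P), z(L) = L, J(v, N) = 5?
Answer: 102704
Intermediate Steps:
O(P) = 4*P**2 (O(P) = (2*P)*(2*P) = 4*P**2)
b(A) = 9*A**2 (b(A) = (A + 2*A)**2 = (3*A)**2 = 9*A**2)
O(-7)*(299 + b(z(J(0, 6)))) = (4*(-7)**2)*(299 + 9*5**2) = (4*49)*(299 + 9*25) = 196*(299 + 225) = 196*524 = 102704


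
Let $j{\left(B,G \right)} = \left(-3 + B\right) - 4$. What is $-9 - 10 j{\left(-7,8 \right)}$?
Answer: $131$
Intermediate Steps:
$j{\left(B,G \right)} = -7 + B$
$-9 - 10 j{\left(-7,8 \right)} = -9 - 10 \left(-7 - 7\right) = -9 - -140 = -9 + 140 = 131$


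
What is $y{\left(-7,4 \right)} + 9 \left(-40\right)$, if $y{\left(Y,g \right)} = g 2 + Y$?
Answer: $-359$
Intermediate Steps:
$y{\left(Y,g \right)} = Y + 2 g$ ($y{\left(Y,g \right)} = 2 g + Y = Y + 2 g$)
$y{\left(-7,4 \right)} + 9 \left(-40\right) = \left(-7 + 2 \cdot 4\right) + 9 \left(-40\right) = \left(-7 + 8\right) - 360 = 1 - 360 = -359$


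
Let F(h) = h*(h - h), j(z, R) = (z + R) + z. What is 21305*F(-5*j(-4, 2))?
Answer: 0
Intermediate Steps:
j(z, R) = R + 2*z (j(z, R) = (R + z) + z = R + 2*z)
F(h) = 0 (F(h) = h*0 = 0)
21305*F(-5*j(-4, 2)) = 21305*0 = 0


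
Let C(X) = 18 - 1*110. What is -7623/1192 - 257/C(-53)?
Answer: -98743/27416 ≈ -3.6017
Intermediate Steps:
C(X) = -92 (C(X) = 18 - 110 = -92)
-7623/1192 - 257/C(-53) = -7623/1192 - 257/(-92) = -7623*1/1192 - 257*(-1/92) = -7623/1192 + 257/92 = -98743/27416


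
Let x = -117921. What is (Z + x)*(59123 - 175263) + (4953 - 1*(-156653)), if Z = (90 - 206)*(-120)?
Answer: 12078837746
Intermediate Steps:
Z = 13920 (Z = -116*(-120) = 13920)
(Z + x)*(59123 - 175263) + (4953 - 1*(-156653)) = (13920 - 117921)*(59123 - 175263) + (4953 - 1*(-156653)) = -104001*(-116140) + (4953 + 156653) = 12078676140 + 161606 = 12078837746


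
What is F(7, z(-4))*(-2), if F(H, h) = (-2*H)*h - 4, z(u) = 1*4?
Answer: 120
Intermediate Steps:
z(u) = 4
F(H, h) = -4 - 2*H*h (F(H, h) = -2*H*h - 4 = -4 - 2*H*h)
F(7, z(-4))*(-2) = (-4 - 2*7*4)*(-2) = (-4 - 56)*(-2) = -60*(-2) = 120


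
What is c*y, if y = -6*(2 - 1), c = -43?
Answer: 258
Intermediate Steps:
y = -6 (y = -6*1 = -6)
c*y = -43*(-6) = 258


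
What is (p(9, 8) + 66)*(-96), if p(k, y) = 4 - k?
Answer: -5856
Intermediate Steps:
(p(9, 8) + 66)*(-96) = ((4 - 1*9) + 66)*(-96) = ((4 - 9) + 66)*(-96) = (-5 + 66)*(-96) = 61*(-96) = -5856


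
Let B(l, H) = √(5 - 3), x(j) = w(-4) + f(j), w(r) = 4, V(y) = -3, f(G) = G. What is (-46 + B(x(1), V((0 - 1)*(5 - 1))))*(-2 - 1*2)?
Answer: 184 - 4*√2 ≈ 178.34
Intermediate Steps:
x(j) = 4 + j
B(l, H) = √2
(-46 + B(x(1), V((0 - 1)*(5 - 1))))*(-2 - 1*2) = (-46 + √2)*(-2 - 1*2) = (-46 + √2)*(-2 - 2) = (-46 + √2)*(-4) = 184 - 4*√2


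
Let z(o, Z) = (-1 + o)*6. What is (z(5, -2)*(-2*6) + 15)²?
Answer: 74529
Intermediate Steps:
z(o, Z) = -6 + 6*o
(z(5, -2)*(-2*6) + 15)² = ((-6 + 6*5)*(-2*6) + 15)² = ((-6 + 30)*(-12) + 15)² = (24*(-12) + 15)² = (-288 + 15)² = (-273)² = 74529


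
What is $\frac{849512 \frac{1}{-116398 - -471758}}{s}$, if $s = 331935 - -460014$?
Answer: $\frac{106189}{35178374580} \approx 3.0186 \cdot 10^{-6}$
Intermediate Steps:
$s = 791949$ ($s = 331935 + 460014 = 791949$)
$\frac{849512 \frac{1}{-116398 - -471758}}{s} = \frac{849512 \frac{1}{-116398 - -471758}}{791949} = \frac{849512}{-116398 + 471758} \cdot \frac{1}{791949} = \frac{849512}{355360} \cdot \frac{1}{791949} = 849512 \cdot \frac{1}{355360} \cdot \frac{1}{791949} = \frac{106189}{44420} \cdot \frac{1}{791949} = \frac{106189}{35178374580}$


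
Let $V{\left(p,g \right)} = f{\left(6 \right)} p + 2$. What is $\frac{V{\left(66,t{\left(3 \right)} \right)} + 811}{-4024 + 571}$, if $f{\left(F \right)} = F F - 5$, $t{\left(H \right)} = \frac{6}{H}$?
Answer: $- \frac{953}{1151} \approx -0.82798$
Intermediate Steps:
$f{\left(F \right)} = -5 + F^{2}$ ($f{\left(F \right)} = F^{2} - 5 = -5 + F^{2}$)
$V{\left(p,g \right)} = 2 + 31 p$ ($V{\left(p,g \right)} = \left(-5 + 6^{2}\right) p + 2 = \left(-5 + 36\right) p + 2 = 31 p + 2 = 2 + 31 p$)
$\frac{V{\left(66,t{\left(3 \right)} \right)} + 811}{-4024 + 571} = \frac{\left(2 + 31 \cdot 66\right) + 811}{-4024 + 571} = \frac{\left(2 + 2046\right) + 811}{-3453} = \left(2048 + 811\right) \left(- \frac{1}{3453}\right) = 2859 \left(- \frac{1}{3453}\right) = - \frac{953}{1151}$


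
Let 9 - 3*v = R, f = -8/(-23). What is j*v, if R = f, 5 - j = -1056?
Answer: 211139/69 ≈ 3060.0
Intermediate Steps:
f = 8/23 (f = -8*(-1/23) = 8/23 ≈ 0.34783)
j = 1061 (j = 5 - 1*(-1056) = 5 + 1056 = 1061)
R = 8/23 ≈ 0.34783
v = 199/69 (v = 3 - ⅓*8/23 = 3 - 8/69 = 199/69 ≈ 2.8841)
j*v = 1061*(199/69) = 211139/69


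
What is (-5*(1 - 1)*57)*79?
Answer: 0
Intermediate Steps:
(-5*(1 - 1)*57)*79 = (-5*0*57)*79 = (0*57)*79 = 0*79 = 0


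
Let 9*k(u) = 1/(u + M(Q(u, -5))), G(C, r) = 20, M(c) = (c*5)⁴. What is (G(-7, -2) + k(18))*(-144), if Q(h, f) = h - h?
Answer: -25928/9 ≈ -2880.9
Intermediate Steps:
Q(h, f) = 0
M(c) = 625*c⁴ (M(c) = (5*c)⁴ = 625*c⁴)
k(u) = 1/(9*u) (k(u) = 1/(9*(u + 625*0⁴)) = 1/(9*(u + 625*0)) = 1/(9*(u + 0)) = 1/(9*u))
(G(-7, -2) + k(18))*(-144) = (20 + (⅑)/18)*(-144) = (20 + (⅑)*(1/18))*(-144) = (20 + 1/162)*(-144) = (3241/162)*(-144) = -25928/9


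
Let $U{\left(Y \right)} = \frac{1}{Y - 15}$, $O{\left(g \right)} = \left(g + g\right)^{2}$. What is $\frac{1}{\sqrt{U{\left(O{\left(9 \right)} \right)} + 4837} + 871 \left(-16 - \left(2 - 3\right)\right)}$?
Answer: $- \frac{4037085}{52743020891} - \frac{\sqrt{461841906}}{52743020891} \approx -7.695 \cdot 10^{-5}$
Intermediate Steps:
$O{\left(g \right)} = 4 g^{2}$ ($O{\left(g \right)} = \left(2 g\right)^{2} = 4 g^{2}$)
$U{\left(Y \right)} = \frac{1}{-15 + Y}$
$\frac{1}{\sqrt{U{\left(O{\left(9 \right)} \right)} + 4837} + 871 \left(-16 - \left(2 - 3\right)\right)} = \frac{1}{\sqrt{\frac{1}{-15 + 4 \cdot 9^{2}} + 4837} + 871 \left(-16 - \left(2 - 3\right)\right)} = \frac{1}{\sqrt{\frac{1}{-15 + 4 \cdot 81} + 4837} + 871 \left(-16 - -1\right)} = \frac{1}{\sqrt{\frac{1}{-15 + 324} + 4837} + 871 \left(-16 + 1\right)} = \frac{1}{\sqrt{\frac{1}{309} + 4837} + 871 \left(-15\right)} = \frac{1}{\sqrt{\frac{1}{309} + 4837} - 13065} = \frac{1}{\sqrt{\frac{1494634}{309}} - 13065} = \frac{1}{\frac{\sqrt{461841906}}{309} - 13065} = \frac{1}{-13065 + \frac{\sqrt{461841906}}{309}}$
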